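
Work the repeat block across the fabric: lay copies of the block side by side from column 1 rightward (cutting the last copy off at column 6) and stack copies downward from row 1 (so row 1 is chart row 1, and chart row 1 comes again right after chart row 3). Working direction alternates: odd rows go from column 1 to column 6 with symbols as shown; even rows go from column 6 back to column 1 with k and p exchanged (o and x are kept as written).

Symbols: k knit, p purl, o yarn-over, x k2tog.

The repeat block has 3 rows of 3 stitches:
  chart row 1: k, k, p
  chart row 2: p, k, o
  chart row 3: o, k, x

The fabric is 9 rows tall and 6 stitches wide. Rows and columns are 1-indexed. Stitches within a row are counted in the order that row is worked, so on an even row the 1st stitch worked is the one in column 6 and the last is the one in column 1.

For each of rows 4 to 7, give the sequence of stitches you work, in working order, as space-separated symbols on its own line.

Row 4: chart row 1, WS - tiled (columns 1-6): k k p k k p; work from column 6 back to 1 with k<->p swapped.
Row 5: chart row 2, RS - tile across columns 1-6 and work as-is.
Row 6: chart row 3, WS - tiled (columns 1-6): o k x o k x; work from column 6 back to 1 with k<->p swapped.
Row 7: chart row 1, RS - tile across columns 1-6 and work as-is.

== ROWS AS WORKED ==
k p p k p p
p k o p k o
x p o x p o
k k p k k p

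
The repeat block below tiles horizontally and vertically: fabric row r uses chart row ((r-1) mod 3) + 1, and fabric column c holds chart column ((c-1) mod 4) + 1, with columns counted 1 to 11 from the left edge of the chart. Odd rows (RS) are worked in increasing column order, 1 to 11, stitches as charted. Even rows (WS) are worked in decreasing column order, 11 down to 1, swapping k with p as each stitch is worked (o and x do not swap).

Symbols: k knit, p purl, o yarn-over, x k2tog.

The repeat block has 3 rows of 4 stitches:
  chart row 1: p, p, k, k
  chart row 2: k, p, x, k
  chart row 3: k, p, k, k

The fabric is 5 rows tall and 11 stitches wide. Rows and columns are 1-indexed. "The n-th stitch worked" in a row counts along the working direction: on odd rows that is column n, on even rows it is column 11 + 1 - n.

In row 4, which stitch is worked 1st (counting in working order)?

For row 4: chart row = ((4-1) mod 3) + 1 = 1; this is a WS (even) row.
Chart row 1 tiled across columns 1-11: p p k k p p k k p p k
Wrong side: read the tiled row from column 11 down to 1 and exchange k with p (leave o, x).
Row 4 as worked: p k k p p k k p p k k
The 1st stitch worked is p.

Stitch:
p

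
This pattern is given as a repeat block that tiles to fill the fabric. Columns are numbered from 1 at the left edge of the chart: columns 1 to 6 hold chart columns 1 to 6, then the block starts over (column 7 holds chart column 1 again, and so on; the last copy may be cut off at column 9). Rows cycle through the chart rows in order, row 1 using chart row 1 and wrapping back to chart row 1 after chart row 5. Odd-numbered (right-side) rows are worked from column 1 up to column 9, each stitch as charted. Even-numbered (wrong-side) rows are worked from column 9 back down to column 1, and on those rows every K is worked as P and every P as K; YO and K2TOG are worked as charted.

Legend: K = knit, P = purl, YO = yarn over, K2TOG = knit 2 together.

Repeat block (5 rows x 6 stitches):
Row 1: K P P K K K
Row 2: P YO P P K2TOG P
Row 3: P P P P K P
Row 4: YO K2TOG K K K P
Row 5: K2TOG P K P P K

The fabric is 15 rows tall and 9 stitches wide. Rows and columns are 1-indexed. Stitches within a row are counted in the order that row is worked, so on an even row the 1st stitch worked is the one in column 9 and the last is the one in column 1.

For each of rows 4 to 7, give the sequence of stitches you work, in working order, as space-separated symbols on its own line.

Row 4: chart row 4, WS - tiled (columns 1-9): YO K2TOG K K K P YO K2TOG K; work from column 9 back to 1 with K<->P swapped.
Row 5: chart row 5, RS - tile across columns 1-9 and work as-is.
Row 6: chart row 1, WS - tiled (columns 1-9): K P P K K K K P P; work from column 9 back to 1 with K<->P swapped.
Row 7: chart row 2, RS - tile across columns 1-9 and work as-is.

Rows as worked:
P K2TOG YO K P P P K2TOG YO
K2TOG P K P P K K2TOG P K
K K P P P P K K P
P YO P P K2TOG P P YO P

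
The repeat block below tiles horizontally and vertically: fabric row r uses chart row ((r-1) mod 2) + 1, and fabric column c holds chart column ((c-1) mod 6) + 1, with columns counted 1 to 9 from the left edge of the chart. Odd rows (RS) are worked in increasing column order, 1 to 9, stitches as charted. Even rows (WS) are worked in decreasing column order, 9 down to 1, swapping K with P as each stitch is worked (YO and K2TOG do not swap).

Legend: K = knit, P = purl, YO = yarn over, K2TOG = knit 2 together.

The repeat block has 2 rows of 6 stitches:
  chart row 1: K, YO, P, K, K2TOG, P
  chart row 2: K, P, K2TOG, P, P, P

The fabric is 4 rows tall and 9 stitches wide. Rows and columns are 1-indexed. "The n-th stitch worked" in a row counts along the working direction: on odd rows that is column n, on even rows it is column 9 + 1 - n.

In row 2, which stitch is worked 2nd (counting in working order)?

== STITCH ==
K

Derivation:
For row 2: chart row = ((2-1) mod 2) + 1 = 2; this is a WS (even) row.
Chart row 2 tiled across columns 1-9: K P K2TOG P P P K P K2TOG
Wrong side: read the tiled row from column 9 down to 1 and exchange K with P (leave YO, K2TOG).
Row 2 as worked: K2TOG K P K K K K2TOG K P
The 2nd stitch worked is K.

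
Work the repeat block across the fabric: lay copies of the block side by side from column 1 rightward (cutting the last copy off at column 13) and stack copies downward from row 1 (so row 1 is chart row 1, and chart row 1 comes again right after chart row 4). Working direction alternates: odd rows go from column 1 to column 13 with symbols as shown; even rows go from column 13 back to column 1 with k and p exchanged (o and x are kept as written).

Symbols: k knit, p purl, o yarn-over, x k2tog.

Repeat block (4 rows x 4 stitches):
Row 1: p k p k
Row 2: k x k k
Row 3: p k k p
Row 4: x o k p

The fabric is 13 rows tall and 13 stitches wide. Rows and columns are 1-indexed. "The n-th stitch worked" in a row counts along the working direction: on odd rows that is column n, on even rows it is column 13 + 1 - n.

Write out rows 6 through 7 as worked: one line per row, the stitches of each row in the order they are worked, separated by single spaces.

Row 6: chart row 2, WS - tiled (columns 1-13): k x k k k x k k k x k k k; work from column 13 back to 1 with k<->p swapped.
Row 7: chart row 3, RS - tile across columns 1-13 and work as-is.

Result:
p p p x p p p x p p p x p
p k k p p k k p p k k p p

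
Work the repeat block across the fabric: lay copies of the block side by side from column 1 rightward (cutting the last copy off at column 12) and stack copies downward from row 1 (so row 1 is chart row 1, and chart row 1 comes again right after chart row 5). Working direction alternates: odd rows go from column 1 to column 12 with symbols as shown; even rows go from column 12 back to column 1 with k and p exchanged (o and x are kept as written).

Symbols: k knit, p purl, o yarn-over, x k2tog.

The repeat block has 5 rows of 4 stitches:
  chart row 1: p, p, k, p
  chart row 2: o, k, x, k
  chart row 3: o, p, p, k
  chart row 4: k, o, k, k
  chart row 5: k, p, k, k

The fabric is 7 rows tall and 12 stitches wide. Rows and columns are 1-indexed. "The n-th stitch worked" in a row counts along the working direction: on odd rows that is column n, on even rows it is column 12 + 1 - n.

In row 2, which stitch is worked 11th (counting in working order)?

Row 2 uses chart row ((2-1) mod 5)+1 = 2. Row 2 is even, so WS.
Chart row 2 tiled across columns 1-12: o k x k o k x k o k x k
Wrong side: read the tiled row from column 12 down to 1 and exchange k with p (leave o, x).
Row 2 as worked: p x p o p x p o p x p o
Stitch 11 in working order -> p

Stitch:
p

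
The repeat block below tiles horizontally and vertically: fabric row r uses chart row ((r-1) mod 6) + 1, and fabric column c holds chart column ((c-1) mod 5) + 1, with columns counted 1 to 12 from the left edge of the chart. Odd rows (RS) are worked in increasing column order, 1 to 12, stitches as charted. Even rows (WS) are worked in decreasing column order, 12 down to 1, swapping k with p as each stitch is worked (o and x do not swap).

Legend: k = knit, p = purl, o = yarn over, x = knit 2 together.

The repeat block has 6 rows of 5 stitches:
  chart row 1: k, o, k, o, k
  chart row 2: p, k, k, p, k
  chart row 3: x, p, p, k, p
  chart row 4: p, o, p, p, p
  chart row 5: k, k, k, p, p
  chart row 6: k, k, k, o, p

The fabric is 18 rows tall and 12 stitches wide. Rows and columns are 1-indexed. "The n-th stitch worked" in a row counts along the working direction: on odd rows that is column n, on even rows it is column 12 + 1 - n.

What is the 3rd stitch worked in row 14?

Result:
p

Derivation:
Row 14 uses chart row ((14-1) mod 6)+1 = 2. Row 14 is even, so WS.
Chart row 2 tiled across columns 1-12: p k k p k p k k p k p k
WS row: flip the tiled sequence (start at column 12) and apply k<->p; o and x stay.
Row 14 as worked: p k p k p p k p k p p k
Counting 3 along the worked row gives p.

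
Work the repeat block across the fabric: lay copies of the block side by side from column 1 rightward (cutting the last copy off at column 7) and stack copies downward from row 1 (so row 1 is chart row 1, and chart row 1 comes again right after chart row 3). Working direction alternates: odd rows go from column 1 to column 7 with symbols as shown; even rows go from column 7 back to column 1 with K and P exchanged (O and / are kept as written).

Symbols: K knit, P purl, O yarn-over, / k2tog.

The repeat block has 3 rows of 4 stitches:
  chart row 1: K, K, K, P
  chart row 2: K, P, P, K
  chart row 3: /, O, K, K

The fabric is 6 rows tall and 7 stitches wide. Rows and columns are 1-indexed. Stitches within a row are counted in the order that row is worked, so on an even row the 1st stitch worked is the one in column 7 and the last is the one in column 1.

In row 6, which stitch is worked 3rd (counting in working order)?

Row 6 uses chart row ((6-1) mod 3)+1 = 3. Row 6 is even, so WS.
Chart row 3 tiled across columns 1-7: / O K K / O K
WS row: flip the tiled sequence (start at column 7) and apply K<->P; O and / stay.
Row 6 as worked: P O / P P O /
Counting 3 along the worked row gives /.

Stitch:
/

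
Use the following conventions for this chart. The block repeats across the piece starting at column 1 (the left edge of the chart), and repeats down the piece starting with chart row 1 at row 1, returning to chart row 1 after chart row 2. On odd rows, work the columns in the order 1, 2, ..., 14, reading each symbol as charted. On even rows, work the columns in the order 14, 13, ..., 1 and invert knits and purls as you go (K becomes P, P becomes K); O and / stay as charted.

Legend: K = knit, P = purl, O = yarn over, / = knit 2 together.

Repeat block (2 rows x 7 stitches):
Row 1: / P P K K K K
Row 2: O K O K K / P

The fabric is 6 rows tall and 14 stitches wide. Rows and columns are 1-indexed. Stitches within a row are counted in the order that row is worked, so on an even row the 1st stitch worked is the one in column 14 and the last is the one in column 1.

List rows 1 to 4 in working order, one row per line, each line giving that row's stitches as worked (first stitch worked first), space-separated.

Row 1: chart row 1, RS - tile across columns 1-14 and work as-is.
Row 2: chart row 2, WS - tiled (columns 1-14): O K O K K / P O K O K K / P; work from column 14 back to 1 with K<->P swapped.
Row 3: chart row 1, RS - tile across columns 1-14 and work as-is.
Row 4: chart row 2, WS - tiled (columns 1-14): O K O K K / P O K O K K / P; work from column 14 back to 1 with K<->P swapped.

== ROWS AS WORKED ==
/ P P K K K K / P P K K K K
K / P P O P O K / P P O P O
/ P P K K K K / P P K K K K
K / P P O P O K / P P O P O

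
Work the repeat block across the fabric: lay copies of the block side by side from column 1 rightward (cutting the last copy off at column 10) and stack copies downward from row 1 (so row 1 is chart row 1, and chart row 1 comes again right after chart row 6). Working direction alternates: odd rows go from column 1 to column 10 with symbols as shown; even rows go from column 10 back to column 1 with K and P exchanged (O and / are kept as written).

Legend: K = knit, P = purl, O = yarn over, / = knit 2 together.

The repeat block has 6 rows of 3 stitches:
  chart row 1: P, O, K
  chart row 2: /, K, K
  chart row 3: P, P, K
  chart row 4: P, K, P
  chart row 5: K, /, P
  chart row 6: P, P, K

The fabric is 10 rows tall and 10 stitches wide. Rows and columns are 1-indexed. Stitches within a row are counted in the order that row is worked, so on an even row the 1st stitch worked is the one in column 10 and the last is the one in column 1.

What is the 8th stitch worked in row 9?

== STITCH ==
P

Derivation:
Row 9: (9-1) mod 6 = 2, so use chart row 3. Odd row -> RS.
Chart row 3 tiled across columns 1-10: P P K P P K P P K P
Right side: take the tiled row as-is (worked left to right from column 1).
The 8th stitch worked is P.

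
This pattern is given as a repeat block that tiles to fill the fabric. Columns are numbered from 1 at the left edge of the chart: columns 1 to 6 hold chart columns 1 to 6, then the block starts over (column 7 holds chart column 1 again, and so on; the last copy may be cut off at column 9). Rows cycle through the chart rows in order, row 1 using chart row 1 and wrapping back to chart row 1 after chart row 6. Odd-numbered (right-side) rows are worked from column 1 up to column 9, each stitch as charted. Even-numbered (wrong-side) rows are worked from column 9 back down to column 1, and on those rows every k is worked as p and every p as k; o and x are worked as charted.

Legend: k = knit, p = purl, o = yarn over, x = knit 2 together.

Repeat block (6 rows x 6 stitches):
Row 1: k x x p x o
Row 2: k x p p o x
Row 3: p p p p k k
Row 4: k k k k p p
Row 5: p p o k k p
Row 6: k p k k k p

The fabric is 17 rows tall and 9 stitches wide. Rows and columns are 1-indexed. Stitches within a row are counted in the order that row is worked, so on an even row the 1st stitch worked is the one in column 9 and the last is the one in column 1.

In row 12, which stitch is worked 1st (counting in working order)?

Row 12: (12-1) mod 6 = 5, so use chart row 6. Even row -> WS.
Chart row 6 tiled across columns 1-9: k p k k k p k p k
WS row: flip the tiled sequence (start at column 9) and apply k<->p; o and x stay.
Row 12 as worked: p k p k p p p k p
Counting 1 along the worked row gives p.

Stitch:
p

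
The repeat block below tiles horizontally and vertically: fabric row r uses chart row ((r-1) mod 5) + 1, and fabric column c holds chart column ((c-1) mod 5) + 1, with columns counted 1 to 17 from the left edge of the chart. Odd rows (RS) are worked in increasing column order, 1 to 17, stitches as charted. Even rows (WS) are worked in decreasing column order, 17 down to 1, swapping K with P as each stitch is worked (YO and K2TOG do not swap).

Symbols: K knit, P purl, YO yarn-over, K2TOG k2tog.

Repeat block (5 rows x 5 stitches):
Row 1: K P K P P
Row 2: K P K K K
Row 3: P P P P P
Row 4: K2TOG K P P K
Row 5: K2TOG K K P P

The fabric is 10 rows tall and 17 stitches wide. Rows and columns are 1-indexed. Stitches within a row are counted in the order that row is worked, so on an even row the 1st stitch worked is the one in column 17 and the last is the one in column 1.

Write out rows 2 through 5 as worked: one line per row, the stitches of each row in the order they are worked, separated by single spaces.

Row 2: chart row 2, WS - tiled (columns 1-17): K P K K K K P K K K K P K K K K P; work from column 17 back to 1 with K<->P swapped.
Row 3: chart row 3, RS - tile across columns 1-17 and work as-is.
Row 4: chart row 4, WS - tiled (columns 1-17): K2TOG K P P K K2TOG K P P K K2TOG K P P K K2TOG K; work from column 17 back to 1 with K<->P swapped.
Row 5: chart row 5, RS - tile across columns 1-17 and work as-is.

Result:
K P P P P K P P P P K P P P P K P
P P P P P P P P P P P P P P P P P
P K2TOG P K K P K2TOG P K K P K2TOG P K K P K2TOG
K2TOG K K P P K2TOG K K P P K2TOG K K P P K2TOG K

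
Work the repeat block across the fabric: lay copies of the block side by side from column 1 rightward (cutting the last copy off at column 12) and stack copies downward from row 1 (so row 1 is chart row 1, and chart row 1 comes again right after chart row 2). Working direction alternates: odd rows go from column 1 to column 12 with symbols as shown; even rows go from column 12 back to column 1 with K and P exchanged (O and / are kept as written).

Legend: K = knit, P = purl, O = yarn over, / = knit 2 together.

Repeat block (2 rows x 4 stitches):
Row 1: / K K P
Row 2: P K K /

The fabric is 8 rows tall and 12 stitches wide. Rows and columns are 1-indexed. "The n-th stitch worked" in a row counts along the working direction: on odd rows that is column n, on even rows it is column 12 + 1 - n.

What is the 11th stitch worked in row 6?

== STITCH ==
P

Derivation:
Row 6 uses chart row ((6-1) mod 2)+1 = 2. Row 6 is even, so WS.
Chart row 2 tiled across columns 1-12: P K K / P K K / P K K /
WS: work from column 12 back to column 1 (reverse the tiled row), swapping K<->P (O and / unchanged).
Row 6 as worked: / P P K / P P K / P P K
Stitch 11 in working order -> P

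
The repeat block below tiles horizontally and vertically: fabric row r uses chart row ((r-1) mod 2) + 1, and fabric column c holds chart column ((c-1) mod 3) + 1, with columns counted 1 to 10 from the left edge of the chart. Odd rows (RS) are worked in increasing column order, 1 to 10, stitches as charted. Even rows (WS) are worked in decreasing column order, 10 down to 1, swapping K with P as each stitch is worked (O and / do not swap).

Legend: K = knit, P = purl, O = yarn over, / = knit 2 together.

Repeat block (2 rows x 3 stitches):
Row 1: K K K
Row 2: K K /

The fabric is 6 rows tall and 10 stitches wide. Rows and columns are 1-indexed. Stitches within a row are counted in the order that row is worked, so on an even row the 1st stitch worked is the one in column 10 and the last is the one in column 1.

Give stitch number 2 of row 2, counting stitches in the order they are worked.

== STITCH ==
/

Derivation:
Row 2 uses chart row ((2-1) mod 2)+1 = 2. Row 2 is even, so WS.
Chart row 2 tiled across columns 1-10: K K / K K / K K / K
Wrong side: read the tiled row from column 10 down to 1 and exchange K with P (leave O, /).
Row 2 as worked: P / P P / P P / P P
Counting 2 along the worked row gives /.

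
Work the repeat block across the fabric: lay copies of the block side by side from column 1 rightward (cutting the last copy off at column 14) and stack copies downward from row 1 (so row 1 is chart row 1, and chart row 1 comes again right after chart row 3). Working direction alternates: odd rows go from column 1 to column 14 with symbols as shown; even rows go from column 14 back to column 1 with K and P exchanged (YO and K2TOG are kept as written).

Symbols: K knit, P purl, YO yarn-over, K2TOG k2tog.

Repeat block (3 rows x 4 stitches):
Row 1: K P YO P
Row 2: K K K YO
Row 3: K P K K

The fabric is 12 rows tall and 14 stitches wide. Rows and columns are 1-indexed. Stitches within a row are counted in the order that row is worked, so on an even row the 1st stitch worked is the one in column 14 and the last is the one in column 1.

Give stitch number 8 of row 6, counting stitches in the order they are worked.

== STITCH ==
P

Derivation:
Row 6 uses chart row ((6-1) mod 3)+1 = 3. Row 6 is even, so WS.
Chart row 3 tiled across columns 1-14: K P K K K P K K K P K K K P
WS: work from column 14 back to column 1 (reverse the tiled row), swapping K<->P (YO and K2TOG unchanged).
Row 6 as worked: K P P P K P P P K P P P K P
Counting 8 along the worked row gives P.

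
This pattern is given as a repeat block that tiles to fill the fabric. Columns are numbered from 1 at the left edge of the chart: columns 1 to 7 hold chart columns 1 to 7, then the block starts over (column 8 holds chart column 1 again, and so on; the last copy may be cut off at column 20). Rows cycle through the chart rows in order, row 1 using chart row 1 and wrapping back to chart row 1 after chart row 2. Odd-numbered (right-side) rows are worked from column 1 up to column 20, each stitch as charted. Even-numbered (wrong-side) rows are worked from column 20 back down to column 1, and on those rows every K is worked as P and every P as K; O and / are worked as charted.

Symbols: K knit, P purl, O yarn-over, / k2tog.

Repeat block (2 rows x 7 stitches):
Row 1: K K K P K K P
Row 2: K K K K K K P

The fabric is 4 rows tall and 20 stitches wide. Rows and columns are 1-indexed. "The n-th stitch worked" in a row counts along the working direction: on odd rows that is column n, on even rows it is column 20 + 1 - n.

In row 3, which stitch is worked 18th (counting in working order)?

== STITCH ==
P

Derivation:
For row 3: chart row = ((3-1) mod 2) + 1 = 1; this is a RS (odd) row.
Chart row 1 tiled across columns 1-20: K K K P K K P K K K P K K P K K K P K K
Right side: take the tiled row as-is (worked left to right from column 1).
Stitch 18 in working order -> P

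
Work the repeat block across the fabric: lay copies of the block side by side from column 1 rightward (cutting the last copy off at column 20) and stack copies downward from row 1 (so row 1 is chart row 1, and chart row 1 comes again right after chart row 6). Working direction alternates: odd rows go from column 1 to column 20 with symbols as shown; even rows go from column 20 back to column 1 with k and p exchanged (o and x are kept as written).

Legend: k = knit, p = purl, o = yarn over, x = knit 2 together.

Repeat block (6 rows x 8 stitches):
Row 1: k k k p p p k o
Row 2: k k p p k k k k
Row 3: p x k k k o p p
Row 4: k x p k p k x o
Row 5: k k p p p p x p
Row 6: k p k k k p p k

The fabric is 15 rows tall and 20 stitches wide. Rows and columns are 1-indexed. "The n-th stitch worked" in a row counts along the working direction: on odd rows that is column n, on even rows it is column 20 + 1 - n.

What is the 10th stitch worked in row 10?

Row 10: (10-1) mod 6 = 3, so use chart row 4. Even row -> WS.
Chart row 4 tiled across columns 1-20: k x p k p k x o k x p k p k x o k x p k
WS: work from column 20 back to column 1 (reverse the tiled row), swapping k<->p (o and x unchanged).
Row 10 as worked: p k x p o x p k p k x p o x p k p k x p
Stitch 10 in working order -> k

Stitch:
k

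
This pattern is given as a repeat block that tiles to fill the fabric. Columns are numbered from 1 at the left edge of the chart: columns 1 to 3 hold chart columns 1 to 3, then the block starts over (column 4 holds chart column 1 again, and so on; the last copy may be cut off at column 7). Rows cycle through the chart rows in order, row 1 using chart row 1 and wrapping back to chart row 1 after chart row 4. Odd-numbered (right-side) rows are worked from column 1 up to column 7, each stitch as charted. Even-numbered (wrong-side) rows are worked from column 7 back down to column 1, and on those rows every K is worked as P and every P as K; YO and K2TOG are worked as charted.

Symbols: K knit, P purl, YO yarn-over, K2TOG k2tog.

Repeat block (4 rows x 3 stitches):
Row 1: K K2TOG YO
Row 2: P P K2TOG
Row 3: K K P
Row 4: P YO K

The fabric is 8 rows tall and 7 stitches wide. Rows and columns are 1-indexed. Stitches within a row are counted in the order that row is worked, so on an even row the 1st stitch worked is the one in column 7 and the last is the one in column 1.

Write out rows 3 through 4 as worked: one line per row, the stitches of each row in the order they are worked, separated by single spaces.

Row 3: chart row 3, RS - tile across columns 1-7 and work as-is.
Row 4: chart row 4, WS - tiled (columns 1-7): P YO K P YO K P; work from column 7 back to 1 with K<->P swapped.

Result:
K K P K K P K
K P YO K P YO K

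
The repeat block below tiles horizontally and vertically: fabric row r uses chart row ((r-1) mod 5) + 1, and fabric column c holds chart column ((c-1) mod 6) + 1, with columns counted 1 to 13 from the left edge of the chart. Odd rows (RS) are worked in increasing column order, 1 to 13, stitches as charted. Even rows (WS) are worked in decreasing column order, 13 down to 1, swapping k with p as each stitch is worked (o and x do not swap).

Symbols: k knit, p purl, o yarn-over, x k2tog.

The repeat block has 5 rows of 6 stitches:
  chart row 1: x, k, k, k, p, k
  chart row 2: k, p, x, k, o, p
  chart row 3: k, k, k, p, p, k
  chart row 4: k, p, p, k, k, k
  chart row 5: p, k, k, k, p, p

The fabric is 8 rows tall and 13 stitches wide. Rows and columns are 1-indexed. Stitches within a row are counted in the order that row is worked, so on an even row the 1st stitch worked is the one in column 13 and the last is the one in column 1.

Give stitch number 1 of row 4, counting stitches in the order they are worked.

For row 4: chart row = ((4-1) mod 5) + 1 = 4; this is a WS (even) row.
Chart row 4 tiled across columns 1-13: k p p k k k k p p k k k k
WS row: flip the tiled sequence (start at column 13) and apply k<->p; o and x stay.
Row 4 as worked: p p p p k k p p p p k k p
Counting 1 along the worked row gives p.

Stitch:
p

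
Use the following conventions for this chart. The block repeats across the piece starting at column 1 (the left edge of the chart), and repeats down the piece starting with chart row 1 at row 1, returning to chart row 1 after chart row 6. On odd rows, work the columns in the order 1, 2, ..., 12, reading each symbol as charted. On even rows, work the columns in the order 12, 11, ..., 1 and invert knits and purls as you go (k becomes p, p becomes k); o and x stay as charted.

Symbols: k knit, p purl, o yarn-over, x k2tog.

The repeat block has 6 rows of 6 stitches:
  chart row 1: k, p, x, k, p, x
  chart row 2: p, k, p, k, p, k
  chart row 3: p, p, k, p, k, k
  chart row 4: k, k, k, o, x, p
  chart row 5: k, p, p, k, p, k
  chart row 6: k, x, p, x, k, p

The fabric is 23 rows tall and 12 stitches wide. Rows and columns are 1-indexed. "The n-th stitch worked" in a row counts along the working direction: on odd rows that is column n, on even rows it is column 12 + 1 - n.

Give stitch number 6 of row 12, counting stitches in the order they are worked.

Row 12 uses chart row ((12-1) mod 6)+1 = 6. Row 12 is even, so WS.
Chart row 6 tiled across columns 1-12: k x p x k p k x p x k p
Wrong side: read the tiled row from column 12 down to 1 and exchange k with p (leave o, x).
Row 12 as worked: k p x k x p k p x k x p
Counting 6 along the worked row gives p.

Result:
p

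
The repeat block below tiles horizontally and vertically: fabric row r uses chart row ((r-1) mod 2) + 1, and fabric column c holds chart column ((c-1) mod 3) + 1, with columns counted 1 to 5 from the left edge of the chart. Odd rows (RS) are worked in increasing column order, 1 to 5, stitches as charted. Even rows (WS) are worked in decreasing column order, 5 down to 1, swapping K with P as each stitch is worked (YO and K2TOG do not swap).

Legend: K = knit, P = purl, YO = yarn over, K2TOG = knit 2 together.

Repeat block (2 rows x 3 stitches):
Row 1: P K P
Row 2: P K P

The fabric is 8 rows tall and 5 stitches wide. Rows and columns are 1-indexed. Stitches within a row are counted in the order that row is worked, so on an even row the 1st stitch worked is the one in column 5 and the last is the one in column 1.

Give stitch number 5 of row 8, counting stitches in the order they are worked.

== STITCH ==
K

Derivation:
Row 8: (8-1) mod 2 = 1, so use chart row 2. Even row -> WS.
Chart row 2 tiled across columns 1-5: P K P P K
WS row: flip the tiled sequence (start at column 5) and apply K<->P; YO and K2TOG stay.
Row 8 as worked: P K K P K
Counting 5 along the worked row gives K.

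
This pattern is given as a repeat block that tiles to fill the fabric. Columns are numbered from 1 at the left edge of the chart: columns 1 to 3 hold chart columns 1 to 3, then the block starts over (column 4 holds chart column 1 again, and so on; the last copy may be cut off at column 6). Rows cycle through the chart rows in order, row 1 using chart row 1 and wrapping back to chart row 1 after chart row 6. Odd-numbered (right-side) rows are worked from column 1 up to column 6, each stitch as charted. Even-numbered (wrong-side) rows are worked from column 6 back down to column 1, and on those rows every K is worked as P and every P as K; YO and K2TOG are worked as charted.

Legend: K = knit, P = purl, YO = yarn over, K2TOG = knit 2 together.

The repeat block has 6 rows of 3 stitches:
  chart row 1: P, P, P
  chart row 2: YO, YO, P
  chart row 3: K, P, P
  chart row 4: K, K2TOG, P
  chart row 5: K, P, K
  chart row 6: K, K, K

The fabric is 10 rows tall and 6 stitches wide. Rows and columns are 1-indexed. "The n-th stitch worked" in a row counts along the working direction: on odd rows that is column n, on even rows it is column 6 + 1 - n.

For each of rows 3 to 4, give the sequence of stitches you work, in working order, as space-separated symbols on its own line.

Row 3: chart row 3, RS - tile across columns 1-6 and work as-is.
Row 4: chart row 4, WS - tiled (columns 1-6): K K2TOG P K K2TOG P; work from column 6 back to 1 with K<->P swapped.

Result:
K P P K P P
K K2TOG P K K2TOG P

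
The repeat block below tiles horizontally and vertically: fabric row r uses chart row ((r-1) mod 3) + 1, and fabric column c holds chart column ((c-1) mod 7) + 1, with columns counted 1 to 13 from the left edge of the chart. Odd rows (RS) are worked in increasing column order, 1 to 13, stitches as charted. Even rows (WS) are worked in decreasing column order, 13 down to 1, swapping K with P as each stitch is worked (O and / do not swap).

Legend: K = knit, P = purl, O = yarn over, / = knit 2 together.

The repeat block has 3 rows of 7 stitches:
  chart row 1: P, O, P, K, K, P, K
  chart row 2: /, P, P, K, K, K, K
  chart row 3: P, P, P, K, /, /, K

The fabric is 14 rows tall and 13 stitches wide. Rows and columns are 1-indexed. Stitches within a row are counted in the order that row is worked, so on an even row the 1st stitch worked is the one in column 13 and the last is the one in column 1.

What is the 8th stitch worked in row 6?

Row 6 uses chart row ((6-1) mod 3)+1 = 3. Row 6 is even, so WS.
Chart row 3 tiled across columns 1-13: P P P K / / K P P P K / /
WS: work from column 13 back to column 1 (reverse the tiled row), swapping K<->P (O and / unchanged).
Row 6 as worked: / / P K K K P / / P K K K
Counting 8 along the worked row gives /.

Result:
/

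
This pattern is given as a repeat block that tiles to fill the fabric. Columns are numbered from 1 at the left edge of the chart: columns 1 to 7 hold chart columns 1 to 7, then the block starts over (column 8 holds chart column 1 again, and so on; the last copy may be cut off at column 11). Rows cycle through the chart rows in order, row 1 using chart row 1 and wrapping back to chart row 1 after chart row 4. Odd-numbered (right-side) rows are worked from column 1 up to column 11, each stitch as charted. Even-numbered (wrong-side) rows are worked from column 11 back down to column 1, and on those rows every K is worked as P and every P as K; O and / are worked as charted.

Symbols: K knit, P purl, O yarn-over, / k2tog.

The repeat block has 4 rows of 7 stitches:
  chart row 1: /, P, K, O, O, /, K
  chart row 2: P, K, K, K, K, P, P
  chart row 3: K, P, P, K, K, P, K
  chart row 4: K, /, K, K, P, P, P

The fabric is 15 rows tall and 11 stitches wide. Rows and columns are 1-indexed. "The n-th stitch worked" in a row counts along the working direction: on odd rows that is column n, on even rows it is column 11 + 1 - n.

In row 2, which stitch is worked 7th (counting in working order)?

== STITCH ==
P

Derivation:
Row 2: (2-1) mod 4 = 1, so use chart row 2. Even row -> WS.
Chart row 2 tiled across columns 1-11: P K K K K P P P K K K
WS row: flip the tiled sequence (start at column 11) and apply K<->P; O and / stay.
Row 2 as worked: P P P K K K P P P P K
Stitch 7 in working order -> P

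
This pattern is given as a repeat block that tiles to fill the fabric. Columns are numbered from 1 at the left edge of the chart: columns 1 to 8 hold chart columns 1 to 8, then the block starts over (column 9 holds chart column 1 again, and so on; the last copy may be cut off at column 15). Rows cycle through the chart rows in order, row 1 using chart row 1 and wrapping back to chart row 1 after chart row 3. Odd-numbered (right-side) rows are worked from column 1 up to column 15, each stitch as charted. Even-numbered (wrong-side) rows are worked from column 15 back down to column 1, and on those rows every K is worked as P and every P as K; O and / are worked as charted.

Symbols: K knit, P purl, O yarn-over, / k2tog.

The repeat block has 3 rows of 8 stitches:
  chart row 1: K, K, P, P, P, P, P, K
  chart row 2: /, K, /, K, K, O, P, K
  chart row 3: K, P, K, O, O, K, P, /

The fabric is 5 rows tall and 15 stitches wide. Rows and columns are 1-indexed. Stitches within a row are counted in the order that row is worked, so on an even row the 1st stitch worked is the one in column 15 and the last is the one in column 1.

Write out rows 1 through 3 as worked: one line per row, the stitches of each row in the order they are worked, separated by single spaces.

Rows as worked:
K K P P P P P K K K P P P P P
K O P P / P / P K O P P / P /
K P K O O K P / K P K O O K P

Derivation:
Row 1: chart row 1, RS - tile across columns 1-15 and work as-is.
Row 2: chart row 2, WS - tiled (columns 1-15): / K / K K O P K / K / K K O P; work from column 15 back to 1 with K<->P swapped.
Row 3: chart row 3, RS - tile across columns 1-15 and work as-is.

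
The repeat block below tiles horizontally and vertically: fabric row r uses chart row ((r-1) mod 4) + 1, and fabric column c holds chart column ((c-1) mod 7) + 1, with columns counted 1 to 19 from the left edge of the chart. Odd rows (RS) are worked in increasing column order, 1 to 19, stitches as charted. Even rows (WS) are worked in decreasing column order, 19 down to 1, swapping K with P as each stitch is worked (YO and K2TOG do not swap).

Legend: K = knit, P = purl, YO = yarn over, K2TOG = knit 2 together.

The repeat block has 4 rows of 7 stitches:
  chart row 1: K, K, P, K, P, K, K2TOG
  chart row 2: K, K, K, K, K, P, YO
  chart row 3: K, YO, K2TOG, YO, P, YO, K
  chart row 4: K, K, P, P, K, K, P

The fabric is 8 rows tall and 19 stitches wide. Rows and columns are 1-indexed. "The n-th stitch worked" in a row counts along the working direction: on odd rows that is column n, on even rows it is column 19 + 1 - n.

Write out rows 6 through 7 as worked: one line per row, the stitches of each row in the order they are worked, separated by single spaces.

== ROWS AS WORKED ==
P P P P P YO K P P P P P YO K P P P P P
K YO K2TOG YO P YO K K YO K2TOG YO P YO K K YO K2TOG YO P

Derivation:
Row 6: chart row 2, WS - tiled (columns 1-19): K K K K K P YO K K K K K P YO K K K K K; work from column 19 back to 1 with K<->P swapped.
Row 7: chart row 3, RS - tile across columns 1-19 and work as-is.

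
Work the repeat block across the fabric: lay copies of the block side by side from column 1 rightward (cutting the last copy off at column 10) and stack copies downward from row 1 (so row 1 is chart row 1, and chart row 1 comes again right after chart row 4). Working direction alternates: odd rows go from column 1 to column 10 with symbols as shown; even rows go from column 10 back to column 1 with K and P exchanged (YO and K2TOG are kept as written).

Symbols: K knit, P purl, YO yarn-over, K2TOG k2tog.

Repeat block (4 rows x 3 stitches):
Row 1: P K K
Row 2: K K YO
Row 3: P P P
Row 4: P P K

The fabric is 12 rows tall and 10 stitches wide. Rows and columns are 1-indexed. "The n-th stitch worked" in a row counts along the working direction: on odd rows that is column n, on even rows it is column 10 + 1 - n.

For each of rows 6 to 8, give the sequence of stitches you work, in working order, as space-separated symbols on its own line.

== ROWS AS WORKED ==
P YO P P YO P P YO P P
P P P P P P P P P P
K P K K P K K P K K

Derivation:
Row 6: chart row 2, WS - tiled (columns 1-10): K K YO K K YO K K YO K; work from column 10 back to 1 with K<->P swapped.
Row 7: chart row 3, RS - tile across columns 1-10 and work as-is.
Row 8: chart row 4, WS - tiled (columns 1-10): P P K P P K P P K P; work from column 10 back to 1 with K<->P swapped.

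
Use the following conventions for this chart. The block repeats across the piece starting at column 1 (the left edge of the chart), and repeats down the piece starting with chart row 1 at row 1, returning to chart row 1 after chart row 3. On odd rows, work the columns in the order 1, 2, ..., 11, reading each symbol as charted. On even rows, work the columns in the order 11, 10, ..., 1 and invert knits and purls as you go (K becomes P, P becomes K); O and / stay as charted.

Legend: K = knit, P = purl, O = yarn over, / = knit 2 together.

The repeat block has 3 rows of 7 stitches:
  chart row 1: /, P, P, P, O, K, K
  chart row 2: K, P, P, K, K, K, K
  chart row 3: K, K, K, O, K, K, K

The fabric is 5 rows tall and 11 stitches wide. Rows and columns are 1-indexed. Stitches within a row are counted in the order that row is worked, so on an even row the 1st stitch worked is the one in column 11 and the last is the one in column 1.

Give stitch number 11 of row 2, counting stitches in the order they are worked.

For row 2: chart row = ((2-1) mod 3) + 1 = 2; this is a WS (even) row.
Chart row 2 tiled across columns 1-11: K P P K K K K K P P K
WS row: flip the tiled sequence (start at column 11) and apply K<->P; O and / stay.
Row 2 as worked: P K K P P P P P K K P
Stitch 11 in working order -> P

== STITCH ==
P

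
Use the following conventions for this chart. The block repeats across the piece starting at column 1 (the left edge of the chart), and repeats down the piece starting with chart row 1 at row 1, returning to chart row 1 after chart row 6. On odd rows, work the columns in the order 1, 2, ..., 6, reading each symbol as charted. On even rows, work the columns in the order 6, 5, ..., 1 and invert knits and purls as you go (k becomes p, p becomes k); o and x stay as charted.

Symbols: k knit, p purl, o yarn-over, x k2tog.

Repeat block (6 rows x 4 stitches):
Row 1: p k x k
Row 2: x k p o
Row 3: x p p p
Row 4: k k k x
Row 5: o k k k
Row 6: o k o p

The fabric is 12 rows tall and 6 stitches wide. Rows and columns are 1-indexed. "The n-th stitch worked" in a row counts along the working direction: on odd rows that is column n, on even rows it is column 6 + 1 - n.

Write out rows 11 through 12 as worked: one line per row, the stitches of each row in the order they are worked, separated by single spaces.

Row 11: chart row 5, RS - tile across columns 1-6 and work as-is.
Row 12: chart row 6, WS - tiled (columns 1-6): o k o p o k; work from column 6 back to 1 with k<->p swapped.

== ROWS AS WORKED ==
o k k k o k
p o k o p o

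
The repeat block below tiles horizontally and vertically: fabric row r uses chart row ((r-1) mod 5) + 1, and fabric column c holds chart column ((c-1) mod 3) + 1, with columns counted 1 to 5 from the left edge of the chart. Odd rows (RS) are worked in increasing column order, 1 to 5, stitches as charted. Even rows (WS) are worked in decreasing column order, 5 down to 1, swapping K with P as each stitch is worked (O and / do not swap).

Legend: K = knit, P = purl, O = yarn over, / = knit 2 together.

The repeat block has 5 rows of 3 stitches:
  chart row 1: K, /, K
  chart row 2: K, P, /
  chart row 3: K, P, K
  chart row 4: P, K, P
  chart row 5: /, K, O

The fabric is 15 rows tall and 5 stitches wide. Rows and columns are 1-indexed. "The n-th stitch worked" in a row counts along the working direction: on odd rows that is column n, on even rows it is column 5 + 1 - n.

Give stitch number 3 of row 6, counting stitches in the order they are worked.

== STITCH ==
P

Derivation:
For row 6: chart row = ((6-1) mod 5) + 1 = 1; this is a WS (even) row.
Chart row 1 tiled across columns 1-5: K / K K /
Wrong side: read the tiled row from column 5 down to 1 and exchange K with P (leave O, /).
Row 6 as worked: / P P / P
The 3rd stitch worked is P.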